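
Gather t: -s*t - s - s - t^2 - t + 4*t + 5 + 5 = -2*s - t^2 + t*(3 - s) + 10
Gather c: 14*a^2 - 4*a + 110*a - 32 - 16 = 14*a^2 + 106*a - 48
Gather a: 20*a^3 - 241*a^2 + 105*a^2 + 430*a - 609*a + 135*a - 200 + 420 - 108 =20*a^3 - 136*a^2 - 44*a + 112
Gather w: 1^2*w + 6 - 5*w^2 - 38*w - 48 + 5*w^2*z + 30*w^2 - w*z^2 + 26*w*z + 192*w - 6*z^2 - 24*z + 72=w^2*(5*z + 25) + w*(-z^2 + 26*z + 155) - 6*z^2 - 24*z + 30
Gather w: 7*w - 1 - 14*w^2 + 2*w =-14*w^2 + 9*w - 1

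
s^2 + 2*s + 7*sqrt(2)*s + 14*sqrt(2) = (s + 2)*(s + 7*sqrt(2))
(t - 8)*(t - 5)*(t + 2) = t^3 - 11*t^2 + 14*t + 80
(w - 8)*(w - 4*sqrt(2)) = w^2 - 8*w - 4*sqrt(2)*w + 32*sqrt(2)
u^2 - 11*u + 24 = (u - 8)*(u - 3)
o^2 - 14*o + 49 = (o - 7)^2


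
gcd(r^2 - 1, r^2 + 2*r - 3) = r - 1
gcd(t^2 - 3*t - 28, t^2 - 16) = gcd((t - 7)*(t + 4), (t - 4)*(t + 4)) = t + 4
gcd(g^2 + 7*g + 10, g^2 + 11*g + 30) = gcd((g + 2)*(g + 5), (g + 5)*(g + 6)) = g + 5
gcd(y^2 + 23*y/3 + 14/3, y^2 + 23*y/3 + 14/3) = y^2 + 23*y/3 + 14/3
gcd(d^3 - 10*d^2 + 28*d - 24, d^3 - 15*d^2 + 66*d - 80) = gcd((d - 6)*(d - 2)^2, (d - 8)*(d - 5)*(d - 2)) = d - 2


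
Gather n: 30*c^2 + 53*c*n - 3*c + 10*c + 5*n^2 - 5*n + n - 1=30*c^2 + 7*c + 5*n^2 + n*(53*c - 4) - 1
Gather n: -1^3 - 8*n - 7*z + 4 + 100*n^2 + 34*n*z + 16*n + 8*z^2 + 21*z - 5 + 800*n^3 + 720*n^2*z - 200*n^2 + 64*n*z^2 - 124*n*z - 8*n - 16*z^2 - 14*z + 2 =800*n^3 + n^2*(720*z - 100) + n*(64*z^2 - 90*z) - 8*z^2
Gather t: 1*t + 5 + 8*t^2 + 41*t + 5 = 8*t^2 + 42*t + 10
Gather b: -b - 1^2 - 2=-b - 3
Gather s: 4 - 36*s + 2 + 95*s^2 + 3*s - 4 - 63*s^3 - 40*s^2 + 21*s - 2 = -63*s^3 + 55*s^2 - 12*s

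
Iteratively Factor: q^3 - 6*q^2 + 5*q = (q - 5)*(q^2 - q) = q*(q - 5)*(q - 1)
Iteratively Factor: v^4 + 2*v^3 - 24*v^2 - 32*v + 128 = (v + 4)*(v^3 - 2*v^2 - 16*v + 32) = (v + 4)^2*(v^2 - 6*v + 8) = (v - 2)*(v + 4)^2*(v - 4)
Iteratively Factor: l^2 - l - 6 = (l - 3)*(l + 2)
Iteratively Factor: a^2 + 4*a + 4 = (a + 2)*(a + 2)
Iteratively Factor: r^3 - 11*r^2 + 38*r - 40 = (r - 2)*(r^2 - 9*r + 20) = (r - 5)*(r - 2)*(r - 4)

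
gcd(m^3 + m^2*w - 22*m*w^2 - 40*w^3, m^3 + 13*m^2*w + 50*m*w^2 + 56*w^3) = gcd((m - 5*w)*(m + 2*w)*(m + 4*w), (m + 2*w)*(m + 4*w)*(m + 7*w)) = m^2 + 6*m*w + 8*w^2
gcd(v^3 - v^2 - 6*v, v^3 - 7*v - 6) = v^2 - v - 6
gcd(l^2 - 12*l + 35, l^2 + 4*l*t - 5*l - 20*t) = l - 5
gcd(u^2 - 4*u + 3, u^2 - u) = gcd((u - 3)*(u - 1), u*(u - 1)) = u - 1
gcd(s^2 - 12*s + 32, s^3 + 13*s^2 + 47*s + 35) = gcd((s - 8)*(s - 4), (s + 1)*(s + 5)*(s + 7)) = 1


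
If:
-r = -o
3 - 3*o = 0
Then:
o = 1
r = 1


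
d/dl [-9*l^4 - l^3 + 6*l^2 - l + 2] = -36*l^3 - 3*l^2 + 12*l - 1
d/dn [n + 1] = 1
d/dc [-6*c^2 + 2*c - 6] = 2 - 12*c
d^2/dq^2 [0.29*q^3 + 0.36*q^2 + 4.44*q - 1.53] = 1.74*q + 0.72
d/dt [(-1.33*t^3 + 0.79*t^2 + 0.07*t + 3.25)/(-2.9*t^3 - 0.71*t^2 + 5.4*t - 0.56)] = (3.2353*t^4 - 13.958*t^3 + 34.8251*t^2 + 3.7302*t - 17.5892)/(8.41*t^6 + 4.118*t^5 - 30.8159*t^4 - 4.42*t^3 + 29.9552*t^2 - 6.048*t + 0.3136)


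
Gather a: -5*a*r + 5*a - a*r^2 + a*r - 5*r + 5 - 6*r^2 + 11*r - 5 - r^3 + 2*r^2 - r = a*(-r^2 - 4*r + 5) - r^3 - 4*r^2 + 5*r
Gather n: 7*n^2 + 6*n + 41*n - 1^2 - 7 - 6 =7*n^2 + 47*n - 14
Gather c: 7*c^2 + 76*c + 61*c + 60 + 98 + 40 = 7*c^2 + 137*c + 198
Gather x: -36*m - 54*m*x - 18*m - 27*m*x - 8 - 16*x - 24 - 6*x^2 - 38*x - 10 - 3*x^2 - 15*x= -54*m - 9*x^2 + x*(-81*m - 69) - 42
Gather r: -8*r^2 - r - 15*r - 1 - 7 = -8*r^2 - 16*r - 8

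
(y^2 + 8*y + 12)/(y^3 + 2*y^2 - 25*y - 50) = (y + 6)/(y^2 - 25)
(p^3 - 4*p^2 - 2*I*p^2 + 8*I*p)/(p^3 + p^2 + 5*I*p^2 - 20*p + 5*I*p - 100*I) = p*(p - 2*I)/(p^2 + 5*p*(1 + I) + 25*I)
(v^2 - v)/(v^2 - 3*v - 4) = v*(1 - v)/(-v^2 + 3*v + 4)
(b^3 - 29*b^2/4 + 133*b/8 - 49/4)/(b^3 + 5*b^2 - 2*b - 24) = (8*b^2 - 42*b + 49)/(8*(b^2 + 7*b + 12))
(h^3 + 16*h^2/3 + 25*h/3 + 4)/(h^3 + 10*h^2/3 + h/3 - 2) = (3*h + 4)/(3*h - 2)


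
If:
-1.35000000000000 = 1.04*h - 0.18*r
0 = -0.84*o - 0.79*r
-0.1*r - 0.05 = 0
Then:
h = -1.38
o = 0.47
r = -0.50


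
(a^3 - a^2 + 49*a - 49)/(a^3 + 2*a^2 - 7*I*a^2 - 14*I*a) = (a^2 + a*(-1 + 7*I) - 7*I)/(a*(a + 2))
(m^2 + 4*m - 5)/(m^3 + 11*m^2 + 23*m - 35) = 1/(m + 7)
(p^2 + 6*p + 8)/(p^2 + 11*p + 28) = (p + 2)/(p + 7)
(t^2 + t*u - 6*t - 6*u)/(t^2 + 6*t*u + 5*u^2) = (t - 6)/(t + 5*u)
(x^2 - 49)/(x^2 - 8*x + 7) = (x + 7)/(x - 1)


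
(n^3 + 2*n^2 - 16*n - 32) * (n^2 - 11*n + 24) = n^5 - 9*n^4 - 14*n^3 + 192*n^2 - 32*n - 768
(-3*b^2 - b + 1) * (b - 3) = -3*b^3 + 8*b^2 + 4*b - 3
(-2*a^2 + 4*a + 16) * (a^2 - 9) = -2*a^4 + 4*a^3 + 34*a^2 - 36*a - 144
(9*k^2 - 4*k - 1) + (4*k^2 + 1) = 13*k^2 - 4*k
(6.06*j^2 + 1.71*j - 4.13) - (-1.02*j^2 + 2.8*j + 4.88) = 7.08*j^2 - 1.09*j - 9.01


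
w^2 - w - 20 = (w - 5)*(w + 4)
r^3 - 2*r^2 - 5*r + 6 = (r - 3)*(r - 1)*(r + 2)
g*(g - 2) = g^2 - 2*g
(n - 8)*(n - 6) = n^2 - 14*n + 48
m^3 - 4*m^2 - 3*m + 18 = (m - 3)^2*(m + 2)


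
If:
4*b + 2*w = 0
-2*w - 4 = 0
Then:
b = 1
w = -2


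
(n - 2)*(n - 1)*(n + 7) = n^3 + 4*n^2 - 19*n + 14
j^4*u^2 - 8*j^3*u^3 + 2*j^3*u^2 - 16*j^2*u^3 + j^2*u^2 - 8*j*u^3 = j*(j - 8*u)*(j*u + u)^2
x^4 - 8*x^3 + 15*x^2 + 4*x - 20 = (x - 5)*(x - 2)^2*(x + 1)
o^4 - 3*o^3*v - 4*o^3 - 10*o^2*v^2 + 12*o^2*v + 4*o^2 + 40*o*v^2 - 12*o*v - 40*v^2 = (o - 2)^2*(o - 5*v)*(o + 2*v)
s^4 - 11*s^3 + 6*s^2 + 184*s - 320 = (s - 8)*(s - 5)*(s - 2)*(s + 4)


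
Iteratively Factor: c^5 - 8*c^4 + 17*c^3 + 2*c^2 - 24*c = (c - 3)*(c^4 - 5*c^3 + 2*c^2 + 8*c) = (c - 4)*(c - 3)*(c^3 - c^2 - 2*c) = c*(c - 4)*(c - 3)*(c^2 - c - 2) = c*(c - 4)*(c - 3)*(c - 2)*(c + 1)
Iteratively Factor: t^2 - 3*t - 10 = (t + 2)*(t - 5)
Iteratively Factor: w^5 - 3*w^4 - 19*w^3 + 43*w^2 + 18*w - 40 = (w - 1)*(w^4 - 2*w^3 - 21*w^2 + 22*w + 40) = (w - 2)*(w - 1)*(w^3 - 21*w - 20) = (w - 2)*(w - 1)*(w + 4)*(w^2 - 4*w - 5) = (w - 2)*(w - 1)*(w + 1)*(w + 4)*(w - 5)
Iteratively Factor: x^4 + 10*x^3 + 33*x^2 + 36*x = (x + 3)*(x^3 + 7*x^2 + 12*x) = x*(x + 3)*(x^2 + 7*x + 12) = x*(x + 3)*(x + 4)*(x + 3)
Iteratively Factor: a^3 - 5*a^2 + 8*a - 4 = (a - 1)*(a^2 - 4*a + 4) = (a - 2)*(a - 1)*(a - 2)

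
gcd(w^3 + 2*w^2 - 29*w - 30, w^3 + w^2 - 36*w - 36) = w^2 + 7*w + 6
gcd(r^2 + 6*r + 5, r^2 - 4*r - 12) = 1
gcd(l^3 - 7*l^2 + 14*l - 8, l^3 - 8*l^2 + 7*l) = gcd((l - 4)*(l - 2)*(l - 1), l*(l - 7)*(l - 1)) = l - 1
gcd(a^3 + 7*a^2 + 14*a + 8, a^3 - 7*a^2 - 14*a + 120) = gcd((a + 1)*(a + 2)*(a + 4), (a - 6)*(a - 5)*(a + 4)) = a + 4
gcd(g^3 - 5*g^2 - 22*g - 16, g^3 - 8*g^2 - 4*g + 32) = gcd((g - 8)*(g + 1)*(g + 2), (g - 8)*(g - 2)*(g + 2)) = g^2 - 6*g - 16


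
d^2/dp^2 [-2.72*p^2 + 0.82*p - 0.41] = -5.44000000000000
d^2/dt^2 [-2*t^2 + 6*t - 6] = -4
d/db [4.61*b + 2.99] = 4.61000000000000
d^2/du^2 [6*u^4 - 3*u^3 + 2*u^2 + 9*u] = 72*u^2 - 18*u + 4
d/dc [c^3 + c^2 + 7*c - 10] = 3*c^2 + 2*c + 7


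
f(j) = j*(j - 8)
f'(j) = 2*j - 8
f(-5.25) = 69.56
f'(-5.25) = -18.50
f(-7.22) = 109.89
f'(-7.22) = -22.44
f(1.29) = -8.66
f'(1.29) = -5.42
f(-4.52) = 56.59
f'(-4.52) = -17.04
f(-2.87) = 31.20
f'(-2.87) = -13.74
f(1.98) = -11.92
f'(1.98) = -4.04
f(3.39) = -15.63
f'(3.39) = -1.22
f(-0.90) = 8.01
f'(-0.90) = -9.80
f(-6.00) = 84.00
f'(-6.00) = -20.00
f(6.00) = -12.00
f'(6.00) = 4.00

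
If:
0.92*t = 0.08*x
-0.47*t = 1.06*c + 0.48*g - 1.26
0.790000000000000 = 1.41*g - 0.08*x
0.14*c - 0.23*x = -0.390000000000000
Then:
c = 0.79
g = 0.68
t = 0.19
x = 2.18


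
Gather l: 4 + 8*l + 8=8*l + 12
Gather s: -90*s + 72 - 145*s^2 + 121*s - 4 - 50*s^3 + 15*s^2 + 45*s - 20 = -50*s^3 - 130*s^2 + 76*s + 48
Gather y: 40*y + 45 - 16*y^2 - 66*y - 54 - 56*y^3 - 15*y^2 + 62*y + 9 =-56*y^3 - 31*y^2 + 36*y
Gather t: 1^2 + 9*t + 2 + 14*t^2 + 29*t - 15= 14*t^2 + 38*t - 12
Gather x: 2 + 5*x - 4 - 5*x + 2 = 0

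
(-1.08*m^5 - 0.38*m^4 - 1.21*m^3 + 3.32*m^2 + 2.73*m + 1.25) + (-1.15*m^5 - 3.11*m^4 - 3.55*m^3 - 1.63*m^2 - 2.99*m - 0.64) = -2.23*m^5 - 3.49*m^4 - 4.76*m^3 + 1.69*m^2 - 0.26*m + 0.61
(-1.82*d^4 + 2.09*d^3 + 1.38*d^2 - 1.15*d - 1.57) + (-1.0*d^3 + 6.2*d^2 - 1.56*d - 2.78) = -1.82*d^4 + 1.09*d^3 + 7.58*d^2 - 2.71*d - 4.35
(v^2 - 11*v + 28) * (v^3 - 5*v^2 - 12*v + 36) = v^5 - 16*v^4 + 71*v^3 + 28*v^2 - 732*v + 1008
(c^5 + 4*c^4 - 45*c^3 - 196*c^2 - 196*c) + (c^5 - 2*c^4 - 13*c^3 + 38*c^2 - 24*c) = 2*c^5 + 2*c^4 - 58*c^3 - 158*c^2 - 220*c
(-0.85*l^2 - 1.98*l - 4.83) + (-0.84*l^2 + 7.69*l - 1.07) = -1.69*l^2 + 5.71*l - 5.9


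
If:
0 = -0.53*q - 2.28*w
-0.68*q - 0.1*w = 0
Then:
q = 0.00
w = 0.00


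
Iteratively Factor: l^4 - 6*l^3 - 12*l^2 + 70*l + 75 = (l + 1)*(l^3 - 7*l^2 - 5*l + 75) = (l - 5)*(l + 1)*(l^2 - 2*l - 15) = (l - 5)*(l + 1)*(l + 3)*(l - 5)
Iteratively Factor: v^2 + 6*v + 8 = (v + 4)*(v + 2)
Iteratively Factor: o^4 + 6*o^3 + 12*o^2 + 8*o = (o)*(o^3 + 6*o^2 + 12*o + 8) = o*(o + 2)*(o^2 + 4*o + 4) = o*(o + 2)^2*(o + 2)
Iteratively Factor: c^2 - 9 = (c + 3)*(c - 3)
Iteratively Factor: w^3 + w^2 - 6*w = (w)*(w^2 + w - 6) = w*(w + 3)*(w - 2)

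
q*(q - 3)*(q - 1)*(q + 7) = q^4 + 3*q^3 - 25*q^2 + 21*q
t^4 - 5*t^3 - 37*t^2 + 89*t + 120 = (t - 8)*(t - 3)*(t + 1)*(t + 5)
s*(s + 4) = s^2 + 4*s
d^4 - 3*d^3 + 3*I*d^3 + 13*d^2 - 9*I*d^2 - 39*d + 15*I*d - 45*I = (d - 3)*(d - 3*I)*(d + I)*(d + 5*I)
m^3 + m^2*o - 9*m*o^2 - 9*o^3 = (m - 3*o)*(m + o)*(m + 3*o)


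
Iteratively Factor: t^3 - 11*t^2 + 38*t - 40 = (t - 2)*(t^2 - 9*t + 20) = (t - 5)*(t - 2)*(t - 4)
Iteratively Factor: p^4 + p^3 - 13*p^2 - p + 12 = (p - 1)*(p^3 + 2*p^2 - 11*p - 12) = (p - 3)*(p - 1)*(p^2 + 5*p + 4) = (p - 3)*(p - 1)*(p + 4)*(p + 1)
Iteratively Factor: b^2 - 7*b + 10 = (b - 2)*(b - 5)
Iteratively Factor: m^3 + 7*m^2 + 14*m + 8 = (m + 4)*(m^2 + 3*m + 2) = (m + 2)*(m + 4)*(m + 1)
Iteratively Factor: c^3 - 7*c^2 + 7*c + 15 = (c - 5)*(c^2 - 2*c - 3) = (c - 5)*(c - 3)*(c + 1)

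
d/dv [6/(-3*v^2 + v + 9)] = 6*(6*v - 1)/(-3*v^2 + v + 9)^2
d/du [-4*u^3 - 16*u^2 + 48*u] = -12*u^2 - 32*u + 48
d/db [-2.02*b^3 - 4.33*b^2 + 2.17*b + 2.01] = -6.06*b^2 - 8.66*b + 2.17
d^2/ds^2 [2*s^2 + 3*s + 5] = 4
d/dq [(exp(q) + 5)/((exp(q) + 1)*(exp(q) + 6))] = (-exp(2*q) - 10*exp(q) - 29)*exp(q)/(exp(4*q) + 14*exp(3*q) + 61*exp(2*q) + 84*exp(q) + 36)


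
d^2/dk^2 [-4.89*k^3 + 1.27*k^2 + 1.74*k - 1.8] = 2.54 - 29.34*k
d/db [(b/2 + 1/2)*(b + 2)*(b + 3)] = 3*b^2/2 + 6*b + 11/2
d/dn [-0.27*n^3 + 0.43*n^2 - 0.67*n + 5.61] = -0.81*n^2 + 0.86*n - 0.67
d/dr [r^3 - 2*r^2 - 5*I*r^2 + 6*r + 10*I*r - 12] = 3*r^2 - 4*r - 10*I*r + 6 + 10*I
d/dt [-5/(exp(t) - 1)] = 5/(4*sinh(t/2)^2)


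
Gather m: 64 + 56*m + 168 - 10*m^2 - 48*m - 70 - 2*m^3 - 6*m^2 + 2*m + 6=-2*m^3 - 16*m^2 + 10*m + 168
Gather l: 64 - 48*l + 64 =128 - 48*l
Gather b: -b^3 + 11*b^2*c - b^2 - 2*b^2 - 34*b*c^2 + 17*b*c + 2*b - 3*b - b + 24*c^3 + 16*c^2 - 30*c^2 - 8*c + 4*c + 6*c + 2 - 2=-b^3 + b^2*(11*c - 3) + b*(-34*c^2 + 17*c - 2) + 24*c^3 - 14*c^2 + 2*c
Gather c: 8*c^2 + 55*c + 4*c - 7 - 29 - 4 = 8*c^2 + 59*c - 40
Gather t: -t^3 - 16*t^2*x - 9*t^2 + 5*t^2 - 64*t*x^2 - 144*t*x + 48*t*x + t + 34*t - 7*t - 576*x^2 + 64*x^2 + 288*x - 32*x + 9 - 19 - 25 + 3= -t^3 + t^2*(-16*x - 4) + t*(-64*x^2 - 96*x + 28) - 512*x^2 + 256*x - 32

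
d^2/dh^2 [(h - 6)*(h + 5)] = 2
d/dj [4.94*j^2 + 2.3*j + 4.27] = 9.88*j + 2.3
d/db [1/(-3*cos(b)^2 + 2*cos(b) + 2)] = 2*(1 - 3*cos(b))*sin(b)/(-3*cos(b)^2 + 2*cos(b) + 2)^2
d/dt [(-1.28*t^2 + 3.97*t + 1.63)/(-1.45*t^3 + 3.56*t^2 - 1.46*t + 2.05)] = (-1.856*t^4 + 11.513*t^3 - 5.1739*t^2 - 16.8536*t + 10.5183)/(2.1025*t^6 - 10.324*t^5 + 16.9076*t^4 - 16.3402*t^3 + 16.7276*t^2 - 5.986*t + 4.2025)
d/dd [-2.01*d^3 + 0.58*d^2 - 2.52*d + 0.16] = -6.03*d^2 + 1.16*d - 2.52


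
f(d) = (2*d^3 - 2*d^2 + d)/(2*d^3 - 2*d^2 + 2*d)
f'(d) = (-6*d^2 + 4*d - 2)*(2*d^3 - 2*d^2 + d)/(2*d^3 - 2*d^2 + 2*d)^2 + (6*d^2 - 4*d + 1)/(2*d^3 - 2*d^2 + 2*d) = (d - 1/2)/(d^4 - 2*d^3 + 3*d^2 - 2*d + 1)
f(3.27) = 0.94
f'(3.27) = 0.04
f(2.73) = 0.91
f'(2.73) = 0.07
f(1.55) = 0.73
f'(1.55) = 0.31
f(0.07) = 0.47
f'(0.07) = -0.49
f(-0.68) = 0.77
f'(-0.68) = -0.26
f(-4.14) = 0.98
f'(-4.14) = -0.01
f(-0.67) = 0.76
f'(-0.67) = -0.26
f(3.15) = 0.94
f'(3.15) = 0.04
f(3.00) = 0.93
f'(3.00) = 0.05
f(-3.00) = 0.96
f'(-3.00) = -0.02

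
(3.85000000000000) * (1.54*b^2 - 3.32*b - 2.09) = 5.929*b^2 - 12.782*b - 8.0465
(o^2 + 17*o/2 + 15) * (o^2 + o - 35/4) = o^4 + 19*o^3/2 + 59*o^2/4 - 475*o/8 - 525/4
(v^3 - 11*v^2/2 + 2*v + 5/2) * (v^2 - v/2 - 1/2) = v^5 - 6*v^4 + 17*v^3/4 + 17*v^2/4 - 9*v/4 - 5/4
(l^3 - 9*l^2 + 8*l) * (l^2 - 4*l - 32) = l^5 - 13*l^4 + 12*l^3 + 256*l^2 - 256*l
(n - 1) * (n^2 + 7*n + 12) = n^3 + 6*n^2 + 5*n - 12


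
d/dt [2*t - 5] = 2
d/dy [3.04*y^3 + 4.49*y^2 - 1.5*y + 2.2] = 9.12*y^2 + 8.98*y - 1.5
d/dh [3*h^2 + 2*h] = 6*h + 2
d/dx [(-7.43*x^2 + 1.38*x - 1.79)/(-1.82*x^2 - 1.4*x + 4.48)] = (12.9136*x^2 - 73.0884*x + 3.6764)/(3.3124*x^4 + 5.096*x^3 - 14.3472*x^2 - 12.544*x + 20.0704)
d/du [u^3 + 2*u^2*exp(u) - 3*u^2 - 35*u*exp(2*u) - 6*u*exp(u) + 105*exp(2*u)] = 2*u^2*exp(u) + 3*u^2 - 70*u*exp(2*u) - 2*u*exp(u) - 6*u + 175*exp(2*u) - 6*exp(u)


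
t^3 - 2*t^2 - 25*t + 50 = (t - 5)*(t - 2)*(t + 5)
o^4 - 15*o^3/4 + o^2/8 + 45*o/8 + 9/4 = (o - 3)*(o - 2)*(o + 1/2)*(o + 3/4)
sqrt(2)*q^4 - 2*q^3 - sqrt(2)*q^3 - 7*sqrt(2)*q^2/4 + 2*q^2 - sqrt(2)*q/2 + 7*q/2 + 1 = (q - 2)*(q + 1/2)*(q - sqrt(2))*(sqrt(2)*q + sqrt(2)/2)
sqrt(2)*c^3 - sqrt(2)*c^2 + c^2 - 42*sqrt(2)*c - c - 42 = (c - 7)*(c + 6)*(sqrt(2)*c + 1)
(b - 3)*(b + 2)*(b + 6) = b^3 + 5*b^2 - 12*b - 36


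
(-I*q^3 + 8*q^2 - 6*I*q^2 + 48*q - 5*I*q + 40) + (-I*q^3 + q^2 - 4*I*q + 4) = -2*I*q^3 + 9*q^2 - 6*I*q^2 + 48*q - 9*I*q + 44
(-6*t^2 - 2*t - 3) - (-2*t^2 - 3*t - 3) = -4*t^2 + t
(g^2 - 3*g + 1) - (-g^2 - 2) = 2*g^2 - 3*g + 3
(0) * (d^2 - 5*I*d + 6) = 0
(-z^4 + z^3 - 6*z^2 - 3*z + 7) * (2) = -2*z^4 + 2*z^3 - 12*z^2 - 6*z + 14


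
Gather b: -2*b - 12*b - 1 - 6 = -14*b - 7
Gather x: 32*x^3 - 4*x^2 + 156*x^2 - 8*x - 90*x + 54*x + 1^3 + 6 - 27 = 32*x^3 + 152*x^2 - 44*x - 20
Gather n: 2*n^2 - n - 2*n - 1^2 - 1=2*n^2 - 3*n - 2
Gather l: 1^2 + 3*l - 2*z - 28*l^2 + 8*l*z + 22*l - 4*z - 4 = -28*l^2 + l*(8*z + 25) - 6*z - 3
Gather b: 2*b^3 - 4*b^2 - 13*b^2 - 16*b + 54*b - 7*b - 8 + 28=2*b^3 - 17*b^2 + 31*b + 20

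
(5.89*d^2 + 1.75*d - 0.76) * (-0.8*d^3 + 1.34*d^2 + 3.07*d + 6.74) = -4.712*d^5 + 6.4926*d^4 + 21.0353*d^3 + 44.0527*d^2 + 9.4618*d - 5.1224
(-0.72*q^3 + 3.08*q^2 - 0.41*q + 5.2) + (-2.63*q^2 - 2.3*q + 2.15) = -0.72*q^3 + 0.45*q^2 - 2.71*q + 7.35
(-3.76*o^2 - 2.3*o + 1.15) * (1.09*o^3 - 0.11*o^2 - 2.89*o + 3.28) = -4.0984*o^5 - 2.0934*o^4 + 12.3729*o^3 - 5.8123*o^2 - 10.8675*o + 3.772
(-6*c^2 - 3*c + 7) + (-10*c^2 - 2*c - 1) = -16*c^2 - 5*c + 6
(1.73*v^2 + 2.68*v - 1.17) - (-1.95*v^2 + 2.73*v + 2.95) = 3.68*v^2 - 0.0499999999999998*v - 4.12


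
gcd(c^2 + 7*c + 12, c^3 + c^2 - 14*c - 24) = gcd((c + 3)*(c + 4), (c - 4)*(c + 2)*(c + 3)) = c + 3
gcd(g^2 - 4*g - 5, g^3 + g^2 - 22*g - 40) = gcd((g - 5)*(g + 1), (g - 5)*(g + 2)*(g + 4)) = g - 5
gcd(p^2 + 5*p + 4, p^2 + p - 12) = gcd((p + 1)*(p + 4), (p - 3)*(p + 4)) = p + 4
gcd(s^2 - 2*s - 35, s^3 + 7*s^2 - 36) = 1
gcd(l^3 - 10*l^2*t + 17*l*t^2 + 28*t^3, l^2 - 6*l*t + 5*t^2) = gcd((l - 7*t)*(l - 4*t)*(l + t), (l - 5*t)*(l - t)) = 1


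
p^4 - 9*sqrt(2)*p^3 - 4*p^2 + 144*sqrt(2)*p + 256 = (p - 8*sqrt(2))*(p - 4*sqrt(2))*(p + sqrt(2))*(p + 2*sqrt(2))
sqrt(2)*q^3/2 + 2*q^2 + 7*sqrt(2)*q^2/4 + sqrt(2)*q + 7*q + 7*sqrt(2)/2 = (q + 7/2)*(q + sqrt(2))*(sqrt(2)*q/2 + 1)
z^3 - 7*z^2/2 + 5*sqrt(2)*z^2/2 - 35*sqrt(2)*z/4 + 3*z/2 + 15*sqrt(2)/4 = (z - 3)*(z - 1/2)*(z + 5*sqrt(2)/2)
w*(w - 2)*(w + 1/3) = w^3 - 5*w^2/3 - 2*w/3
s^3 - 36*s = s*(s - 6)*(s + 6)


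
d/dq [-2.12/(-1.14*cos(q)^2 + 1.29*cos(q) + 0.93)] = (4.8336*cos(q) - 2.7348)*sin(q)/(-1.14*cos(q)^2 + 1.29*cos(q) + 0.93)^2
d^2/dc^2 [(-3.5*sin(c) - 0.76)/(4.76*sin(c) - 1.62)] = (44.208976*sin(c)^2 + 15.045912*sin(c) - 88.417952)/(107.850176*sin(c)^3 - 110.115936*sin(c)^2 + 37.476432*sin(c) - 4.251528)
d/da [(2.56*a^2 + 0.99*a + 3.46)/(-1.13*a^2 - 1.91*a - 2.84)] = (-3.7709*a^2 - 6.7212*a + 3.797)/(1.2769*a^4 + 4.3166*a^3 + 10.0665*a^2 + 10.8488*a + 8.0656)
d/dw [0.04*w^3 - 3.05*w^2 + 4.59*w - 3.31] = 0.12*w^2 - 6.1*w + 4.59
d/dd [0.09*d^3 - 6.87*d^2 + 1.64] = d*(0.27*d - 13.74)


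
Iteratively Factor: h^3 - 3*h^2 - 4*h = (h - 4)*(h^2 + h) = h*(h - 4)*(h + 1)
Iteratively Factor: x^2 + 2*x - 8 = (x - 2)*(x + 4)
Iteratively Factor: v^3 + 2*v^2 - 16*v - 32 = (v - 4)*(v^2 + 6*v + 8) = (v - 4)*(v + 4)*(v + 2)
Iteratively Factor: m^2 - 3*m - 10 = (m + 2)*(m - 5)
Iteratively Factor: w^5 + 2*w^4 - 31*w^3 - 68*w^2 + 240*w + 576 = (w - 4)*(w^4 + 6*w^3 - 7*w^2 - 96*w - 144) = (w - 4)*(w + 3)*(w^3 + 3*w^2 - 16*w - 48) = (w - 4)^2*(w + 3)*(w^2 + 7*w + 12) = (w - 4)^2*(w + 3)*(w + 4)*(w + 3)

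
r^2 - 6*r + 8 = (r - 4)*(r - 2)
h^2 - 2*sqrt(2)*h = h*(h - 2*sqrt(2))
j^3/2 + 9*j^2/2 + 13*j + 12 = (j/2 + 1)*(j + 3)*(j + 4)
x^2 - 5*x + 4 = (x - 4)*(x - 1)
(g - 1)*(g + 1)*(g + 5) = g^3 + 5*g^2 - g - 5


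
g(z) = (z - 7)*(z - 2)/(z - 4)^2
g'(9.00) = 0.14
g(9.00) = 0.56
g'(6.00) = 1.75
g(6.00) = -1.00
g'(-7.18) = -0.00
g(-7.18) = 1.04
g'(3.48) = -81.65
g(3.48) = -19.27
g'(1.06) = -0.36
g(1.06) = 0.65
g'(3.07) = -13.76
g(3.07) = -4.86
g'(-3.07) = -0.01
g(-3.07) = 1.02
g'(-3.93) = -0.01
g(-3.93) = 1.03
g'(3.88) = -6875.00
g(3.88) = -407.33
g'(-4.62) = -0.01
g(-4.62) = 1.04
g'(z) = (z - 7)/(z - 4)^2 - 2*(z - 7)*(z - 2)/(z - 4)^3 + (z - 2)/(z - 4)^2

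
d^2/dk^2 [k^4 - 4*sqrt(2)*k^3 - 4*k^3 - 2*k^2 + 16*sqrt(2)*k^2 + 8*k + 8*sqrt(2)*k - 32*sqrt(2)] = 12*k^2 - 24*sqrt(2)*k - 24*k - 4 + 32*sqrt(2)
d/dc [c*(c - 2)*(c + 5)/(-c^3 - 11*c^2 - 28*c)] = 2*(-4*c^2 - 38*c - 97)/(c^4 + 22*c^3 + 177*c^2 + 616*c + 784)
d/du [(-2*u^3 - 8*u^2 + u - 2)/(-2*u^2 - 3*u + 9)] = (4*u^4 + 12*u^3 - 28*u^2 - 152*u + 3)/(4*u^4 + 12*u^3 - 27*u^2 - 54*u + 81)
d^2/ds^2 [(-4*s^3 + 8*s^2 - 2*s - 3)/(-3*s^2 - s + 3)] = 2*(82*s^3 - 171*s^2 + 189*s - 36)/(27*s^6 + 27*s^5 - 72*s^4 - 53*s^3 + 72*s^2 + 27*s - 27)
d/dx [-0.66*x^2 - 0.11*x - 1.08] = -1.32*x - 0.11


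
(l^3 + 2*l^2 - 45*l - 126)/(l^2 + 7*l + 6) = (l^2 - 4*l - 21)/(l + 1)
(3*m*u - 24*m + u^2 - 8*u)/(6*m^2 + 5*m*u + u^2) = (u - 8)/(2*m + u)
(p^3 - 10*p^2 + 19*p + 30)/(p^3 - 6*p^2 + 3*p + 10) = (p - 6)/(p - 2)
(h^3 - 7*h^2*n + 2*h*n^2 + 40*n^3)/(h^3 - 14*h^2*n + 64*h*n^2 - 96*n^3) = (h^2 - 3*h*n - 10*n^2)/(h^2 - 10*h*n + 24*n^2)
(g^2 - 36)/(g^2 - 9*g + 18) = (g + 6)/(g - 3)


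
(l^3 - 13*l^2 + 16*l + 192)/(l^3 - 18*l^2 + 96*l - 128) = (l + 3)/(l - 2)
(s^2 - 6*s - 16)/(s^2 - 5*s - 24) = (s + 2)/(s + 3)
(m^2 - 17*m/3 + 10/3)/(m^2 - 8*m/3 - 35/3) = (3*m - 2)/(3*m + 7)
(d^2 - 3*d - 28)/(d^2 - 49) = (d + 4)/(d + 7)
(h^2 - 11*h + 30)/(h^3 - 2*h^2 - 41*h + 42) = (h^2 - 11*h + 30)/(h^3 - 2*h^2 - 41*h + 42)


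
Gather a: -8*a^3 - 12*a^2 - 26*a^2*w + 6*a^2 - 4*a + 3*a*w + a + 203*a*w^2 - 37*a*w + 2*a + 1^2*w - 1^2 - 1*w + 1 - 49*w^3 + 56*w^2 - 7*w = -8*a^3 + a^2*(-26*w - 6) + a*(203*w^2 - 34*w - 1) - 49*w^3 + 56*w^2 - 7*w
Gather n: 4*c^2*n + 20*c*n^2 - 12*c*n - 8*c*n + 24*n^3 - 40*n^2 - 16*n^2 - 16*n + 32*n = 24*n^3 + n^2*(20*c - 56) + n*(4*c^2 - 20*c + 16)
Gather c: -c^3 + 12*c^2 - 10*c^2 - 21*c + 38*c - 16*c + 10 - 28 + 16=-c^3 + 2*c^2 + c - 2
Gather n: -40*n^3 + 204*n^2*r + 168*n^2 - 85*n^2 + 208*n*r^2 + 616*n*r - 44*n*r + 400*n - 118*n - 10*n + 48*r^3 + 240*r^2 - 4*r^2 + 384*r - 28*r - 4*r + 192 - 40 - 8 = -40*n^3 + n^2*(204*r + 83) + n*(208*r^2 + 572*r + 272) + 48*r^3 + 236*r^2 + 352*r + 144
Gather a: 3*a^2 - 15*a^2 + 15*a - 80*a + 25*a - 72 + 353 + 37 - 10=-12*a^2 - 40*a + 308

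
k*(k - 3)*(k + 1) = k^3 - 2*k^2 - 3*k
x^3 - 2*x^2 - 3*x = x*(x - 3)*(x + 1)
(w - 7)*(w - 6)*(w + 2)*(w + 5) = w^4 - 6*w^3 - 39*w^2 + 164*w + 420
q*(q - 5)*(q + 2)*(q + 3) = q^4 - 19*q^2 - 30*q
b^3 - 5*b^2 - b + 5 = (b - 5)*(b - 1)*(b + 1)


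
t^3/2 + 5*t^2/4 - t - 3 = (t/2 + 1)*(t - 3/2)*(t + 2)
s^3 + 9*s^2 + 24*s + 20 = (s + 2)^2*(s + 5)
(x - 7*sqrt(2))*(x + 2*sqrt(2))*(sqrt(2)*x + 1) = sqrt(2)*x^3 - 9*x^2 - 33*sqrt(2)*x - 28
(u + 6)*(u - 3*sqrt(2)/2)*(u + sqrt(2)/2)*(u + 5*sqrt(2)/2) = u^4 + 3*sqrt(2)*u^3/2 + 6*u^3 - 13*u^2/2 + 9*sqrt(2)*u^2 - 39*u - 15*sqrt(2)*u/4 - 45*sqrt(2)/2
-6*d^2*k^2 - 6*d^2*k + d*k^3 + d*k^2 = k*(-6*d + k)*(d*k + d)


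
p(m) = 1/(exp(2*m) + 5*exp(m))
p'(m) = (-2*exp(2*m) - 5*exp(m))/(exp(2*m) + 5*exp(m))^2 = (-2*exp(m) - 5)*exp(-m)/(exp(m) + 5)^2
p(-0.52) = 0.30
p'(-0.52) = -0.33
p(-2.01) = 1.45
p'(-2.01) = -1.49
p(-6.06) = 85.64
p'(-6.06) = -85.68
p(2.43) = 0.01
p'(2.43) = -0.01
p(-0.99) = 0.50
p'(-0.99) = -0.54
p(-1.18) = 0.61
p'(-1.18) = -0.65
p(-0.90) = 0.45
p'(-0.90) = -0.49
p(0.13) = 0.14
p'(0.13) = -0.17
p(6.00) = 0.00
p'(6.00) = 0.00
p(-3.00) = 3.98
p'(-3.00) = -4.02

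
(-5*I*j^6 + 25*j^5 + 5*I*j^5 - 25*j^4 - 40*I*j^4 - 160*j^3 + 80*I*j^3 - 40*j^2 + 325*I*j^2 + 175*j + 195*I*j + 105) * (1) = -5*I*j^6 + 25*j^5 + 5*I*j^5 - 25*j^4 - 40*I*j^4 - 160*j^3 + 80*I*j^3 - 40*j^2 + 325*I*j^2 + 175*j + 195*I*j + 105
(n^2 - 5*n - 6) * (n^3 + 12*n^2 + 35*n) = n^5 + 7*n^4 - 31*n^3 - 247*n^2 - 210*n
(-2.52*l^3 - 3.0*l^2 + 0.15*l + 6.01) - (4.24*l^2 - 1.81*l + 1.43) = -2.52*l^3 - 7.24*l^2 + 1.96*l + 4.58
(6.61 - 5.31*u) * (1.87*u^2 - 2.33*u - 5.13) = -9.9297*u^3 + 24.733*u^2 + 11.839*u - 33.9093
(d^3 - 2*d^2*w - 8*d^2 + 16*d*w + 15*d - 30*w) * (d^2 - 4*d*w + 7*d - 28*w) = d^5 - 6*d^4*w - d^4 + 8*d^3*w^2 + 6*d^3*w - 41*d^3 - 8*d^2*w^2 + 246*d^2*w + 105*d^2 - 328*d*w^2 - 630*d*w + 840*w^2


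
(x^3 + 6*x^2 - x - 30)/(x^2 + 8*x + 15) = x - 2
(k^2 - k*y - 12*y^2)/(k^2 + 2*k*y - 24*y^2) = (k + 3*y)/(k + 6*y)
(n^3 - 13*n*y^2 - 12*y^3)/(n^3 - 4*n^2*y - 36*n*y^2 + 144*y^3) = (-n^2 - 4*n*y - 3*y^2)/(-n^2 + 36*y^2)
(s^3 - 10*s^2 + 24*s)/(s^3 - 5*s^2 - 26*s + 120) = s/(s + 5)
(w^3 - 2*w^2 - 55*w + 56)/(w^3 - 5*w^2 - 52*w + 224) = (w - 1)/(w - 4)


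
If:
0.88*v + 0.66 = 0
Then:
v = -0.75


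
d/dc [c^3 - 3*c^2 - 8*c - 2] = 3*c^2 - 6*c - 8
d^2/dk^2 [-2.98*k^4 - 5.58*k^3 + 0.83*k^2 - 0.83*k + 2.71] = -35.76*k^2 - 33.48*k + 1.66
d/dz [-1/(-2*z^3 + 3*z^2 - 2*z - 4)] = 2*(-3*z^2 + 3*z - 1)/(2*z^3 - 3*z^2 + 2*z + 4)^2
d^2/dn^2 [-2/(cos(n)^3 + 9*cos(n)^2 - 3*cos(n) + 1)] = 144*((1 - cos(2*n))^3 - 22*(1 - cos(2*n))^2*cos(n) - 74*(1 - cos(2*n))^2 - 40*cos(n) - 64*cos(2*n) + 8*cos(3*n) + 224)/(9*cos(n) - 18*cos(2*n) - cos(3*n) - 22)^3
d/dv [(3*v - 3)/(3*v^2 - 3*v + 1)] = 3*(-3*v^2 + 6*v - 2)/(9*v^4 - 18*v^3 + 15*v^2 - 6*v + 1)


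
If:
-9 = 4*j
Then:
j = -9/4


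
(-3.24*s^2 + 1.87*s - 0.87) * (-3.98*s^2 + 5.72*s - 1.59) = 12.8952*s^4 - 25.9754*s^3 + 19.3106*s^2 - 7.9497*s + 1.3833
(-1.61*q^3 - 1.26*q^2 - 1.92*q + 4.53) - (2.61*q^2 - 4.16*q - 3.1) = -1.61*q^3 - 3.87*q^2 + 2.24*q + 7.63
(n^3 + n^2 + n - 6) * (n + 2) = n^4 + 3*n^3 + 3*n^2 - 4*n - 12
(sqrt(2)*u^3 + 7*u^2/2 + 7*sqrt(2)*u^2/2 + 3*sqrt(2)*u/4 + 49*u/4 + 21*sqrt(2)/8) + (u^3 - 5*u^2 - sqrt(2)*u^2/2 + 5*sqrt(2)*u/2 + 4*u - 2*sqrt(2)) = u^3 + sqrt(2)*u^3 - 3*u^2/2 + 3*sqrt(2)*u^2 + 13*sqrt(2)*u/4 + 65*u/4 + 5*sqrt(2)/8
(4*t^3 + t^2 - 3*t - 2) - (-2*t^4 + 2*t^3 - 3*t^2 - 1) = 2*t^4 + 2*t^3 + 4*t^2 - 3*t - 1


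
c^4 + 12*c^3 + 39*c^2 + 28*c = c*(c + 1)*(c + 4)*(c + 7)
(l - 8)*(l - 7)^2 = l^3 - 22*l^2 + 161*l - 392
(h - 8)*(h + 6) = h^2 - 2*h - 48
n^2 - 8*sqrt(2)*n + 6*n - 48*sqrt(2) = (n + 6)*(n - 8*sqrt(2))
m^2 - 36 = (m - 6)*(m + 6)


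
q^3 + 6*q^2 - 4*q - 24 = (q - 2)*(q + 2)*(q + 6)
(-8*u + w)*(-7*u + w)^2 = -392*u^3 + 161*u^2*w - 22*u*w^2 + w^3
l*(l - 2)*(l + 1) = l^3 - l^2 - 2*l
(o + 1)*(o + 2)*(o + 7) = o^3 + 10*o^2 + 23*o + 14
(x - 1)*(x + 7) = x^2 + 6*x - 7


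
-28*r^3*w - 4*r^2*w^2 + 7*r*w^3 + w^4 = w*(-2*r + w)*(2*r + w)*(7*r + w)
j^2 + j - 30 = (j - 5)*(j + 6)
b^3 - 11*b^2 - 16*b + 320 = (b - 8)^2*(b + 5)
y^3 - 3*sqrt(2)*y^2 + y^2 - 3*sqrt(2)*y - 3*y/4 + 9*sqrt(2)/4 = (y - 1/2)*(y + 3/2)*(y - 3*sqrt(2))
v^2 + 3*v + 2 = (v + 1)*(v + 2)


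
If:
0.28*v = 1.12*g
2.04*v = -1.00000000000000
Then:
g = -0.12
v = -0.49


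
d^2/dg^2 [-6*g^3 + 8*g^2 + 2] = 16 - 36*g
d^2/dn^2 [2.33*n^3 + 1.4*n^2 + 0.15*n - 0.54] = 13.98*n + 2.8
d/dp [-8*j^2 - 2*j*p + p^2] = -2*j + 2*p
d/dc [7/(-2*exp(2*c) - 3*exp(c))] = 7*(4*exp(c) + 3)*exp(-c)/(2*exp(c) + 3)^2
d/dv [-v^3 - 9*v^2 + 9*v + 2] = -3*v^2 - 18*v + 9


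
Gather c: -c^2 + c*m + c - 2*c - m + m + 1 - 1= -c^2 + c*(m - 1)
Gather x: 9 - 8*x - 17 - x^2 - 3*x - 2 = -x^2 - 11*x - 10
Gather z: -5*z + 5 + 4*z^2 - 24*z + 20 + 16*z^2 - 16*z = 20*z^2 - 45*z + 25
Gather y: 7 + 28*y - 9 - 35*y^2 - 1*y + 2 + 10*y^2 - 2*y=-25*y^2 + 25*y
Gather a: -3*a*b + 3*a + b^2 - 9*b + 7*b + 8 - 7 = a*(3 - 3*b) + b^2 - 2*b + 1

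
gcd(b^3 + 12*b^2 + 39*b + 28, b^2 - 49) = b + 7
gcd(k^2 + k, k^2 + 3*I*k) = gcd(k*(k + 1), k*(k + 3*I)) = k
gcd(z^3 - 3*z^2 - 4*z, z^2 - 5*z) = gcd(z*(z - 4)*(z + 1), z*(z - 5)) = z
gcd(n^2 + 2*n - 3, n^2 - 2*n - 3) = 1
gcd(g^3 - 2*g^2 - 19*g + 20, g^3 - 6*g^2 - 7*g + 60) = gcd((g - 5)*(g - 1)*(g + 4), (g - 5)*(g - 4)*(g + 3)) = g - 5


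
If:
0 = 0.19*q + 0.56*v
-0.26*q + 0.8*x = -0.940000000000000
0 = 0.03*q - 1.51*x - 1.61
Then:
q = 0.36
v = -0.12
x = -1.06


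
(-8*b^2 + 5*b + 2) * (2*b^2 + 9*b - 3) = -16*b^4 - 62*b^3 + 73*b^2 + 3*b - 6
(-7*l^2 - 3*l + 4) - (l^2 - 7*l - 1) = -8*l^2 + 4*l + 5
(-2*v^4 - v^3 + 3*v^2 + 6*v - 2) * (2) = -4*v^4 - 2*v^3 + 6*v^2 + 12*v - 4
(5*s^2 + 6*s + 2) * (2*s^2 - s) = 10*s^4 + 7*s^3 - 2*s^2 - 2*s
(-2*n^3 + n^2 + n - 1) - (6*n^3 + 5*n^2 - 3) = -8*n^3 - 4*n^2 + n + 2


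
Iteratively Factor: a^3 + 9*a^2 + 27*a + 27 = (a + 3)*(a^2 + 6*a + 9) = (a + 3)^2*(a + 3)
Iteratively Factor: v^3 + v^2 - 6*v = (v)*(v^2 + v - 6) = v*(v + 3)*(v - 2)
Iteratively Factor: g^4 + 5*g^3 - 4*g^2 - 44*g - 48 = (g + 2)*(g^3 + 3*g^2 - 10*g - 24) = (g + 2)*(g + 4)*(g^2 - g - 6) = (g - 3)*(g + 2)*(g + 4)*(g + 2)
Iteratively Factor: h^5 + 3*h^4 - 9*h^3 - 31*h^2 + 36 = (h + 2)*(h^4 + h^3 - 11*h^2 - 9*h + 18) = (h - 3)*(h + 2)*(h^3 + 4*h^2 + h - 6) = (h - 3)*(h + 2)*(h + 3)*(h^2 + h - 2) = (h - 3)*(h - 1)*(h + 2)*(h + 3)*(h + 2)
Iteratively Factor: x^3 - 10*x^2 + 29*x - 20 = (x - 5)*(x^2 - 5*x + 4) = (x - 5)*(x - 1)*(x - 4)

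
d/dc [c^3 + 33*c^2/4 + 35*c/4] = 3*c^2 + 33*c/2 + 35/4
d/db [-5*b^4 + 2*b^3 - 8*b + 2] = -20*b^3 + 6*b^2 - 8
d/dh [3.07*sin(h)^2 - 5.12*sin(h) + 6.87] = (6.14*sin(h) - 5.12)*cos(h)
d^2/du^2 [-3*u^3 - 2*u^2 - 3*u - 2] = -18*u - 4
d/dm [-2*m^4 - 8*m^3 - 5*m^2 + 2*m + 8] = -8*m^3 - 24*m^2 - 10*m + 2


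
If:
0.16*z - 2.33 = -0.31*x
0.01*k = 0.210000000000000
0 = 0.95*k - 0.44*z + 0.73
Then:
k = 21.00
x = -16.74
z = 47.00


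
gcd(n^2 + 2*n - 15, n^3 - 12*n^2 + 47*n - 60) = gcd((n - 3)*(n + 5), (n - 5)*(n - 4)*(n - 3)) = n - 3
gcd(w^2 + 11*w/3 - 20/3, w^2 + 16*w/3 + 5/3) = w + 5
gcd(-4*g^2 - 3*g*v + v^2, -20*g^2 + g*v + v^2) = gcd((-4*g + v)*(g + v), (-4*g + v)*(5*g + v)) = -4*g + v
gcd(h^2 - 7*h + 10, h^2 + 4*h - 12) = h - 2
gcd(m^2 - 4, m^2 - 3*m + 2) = m - 2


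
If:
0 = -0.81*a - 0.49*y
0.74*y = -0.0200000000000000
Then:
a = 0.02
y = -0.03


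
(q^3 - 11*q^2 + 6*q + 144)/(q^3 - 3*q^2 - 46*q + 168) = (q^2 - 5*q - 24)/(q^2 + 3*q - 28)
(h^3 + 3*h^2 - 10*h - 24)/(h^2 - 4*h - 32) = (h^2 - h - 6)/(h - 8)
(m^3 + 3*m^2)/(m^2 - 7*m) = m*(m + 3)/(m - 7)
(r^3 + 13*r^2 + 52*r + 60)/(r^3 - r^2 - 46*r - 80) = (r + 6)/(r - 8)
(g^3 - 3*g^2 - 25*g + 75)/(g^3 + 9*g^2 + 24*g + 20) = (g^2 - 8*g + 15)/(g^2 + 4*g + 4)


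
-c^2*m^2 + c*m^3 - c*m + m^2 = m*(-c + m)*(c*m + 1)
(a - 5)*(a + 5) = a^2 - 25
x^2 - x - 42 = (x - 7)*(x + 6)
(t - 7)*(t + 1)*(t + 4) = t^3 - 2*t^2 - 31*t - 28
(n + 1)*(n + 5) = n^2 + 6*n + 5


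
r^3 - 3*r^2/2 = r^2*(r - 3/2)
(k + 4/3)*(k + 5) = k^2 + 19*k/3 + 20/3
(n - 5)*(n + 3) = n^2 - 2*n - 15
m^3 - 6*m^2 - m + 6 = (m - 6)*(m - 1)*(m + 1)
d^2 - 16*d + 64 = (d - 8)^2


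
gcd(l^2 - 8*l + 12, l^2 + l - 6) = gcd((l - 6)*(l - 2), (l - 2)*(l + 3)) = l - 2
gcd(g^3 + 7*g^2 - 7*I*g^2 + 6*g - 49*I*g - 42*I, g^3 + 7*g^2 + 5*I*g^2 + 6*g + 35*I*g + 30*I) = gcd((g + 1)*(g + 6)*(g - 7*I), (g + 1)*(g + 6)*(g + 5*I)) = g^2 + 7*g + 6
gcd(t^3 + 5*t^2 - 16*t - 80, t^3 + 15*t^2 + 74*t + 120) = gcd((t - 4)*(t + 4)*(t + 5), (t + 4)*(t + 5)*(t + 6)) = t^2 + 9*t + 20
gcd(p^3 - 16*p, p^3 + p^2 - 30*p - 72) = p + 4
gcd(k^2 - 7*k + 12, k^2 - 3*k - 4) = k - 4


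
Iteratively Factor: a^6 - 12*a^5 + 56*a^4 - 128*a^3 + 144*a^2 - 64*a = (a - 4)*(a^5 - 8*a^4 + 24*a^3 - 32*a^2 + 16*a) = (a - 4)*(a - 2)*(a^4 - 6*a^3 + 12*a^2 - 8*a) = (a - 4)*(a - 2)^2*(a^3 - 4*a^2 + 4*a) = (a - 4)*(a - 2)^3*(a^2 - 2*a) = a*(a - 4)*(a - 2)^3*(a - 2)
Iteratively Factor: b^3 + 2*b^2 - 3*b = (b - 1)*(b^2 + 3*b) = b*(b - 1)*(b + 3)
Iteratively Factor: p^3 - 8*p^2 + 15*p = (p - 3)*(p^2 - 5*p) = (p - 5)*(p - 3)*(p)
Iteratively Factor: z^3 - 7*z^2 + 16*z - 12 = (z - 2)*(z^2 - 5*z + 6) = (z - 3)*(z - 2)*(z - 2)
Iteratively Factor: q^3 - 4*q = (q)*(q^2 - 4) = q*(q + 2)*(q - 2)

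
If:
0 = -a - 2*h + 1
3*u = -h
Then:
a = 6*u + 1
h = -3*u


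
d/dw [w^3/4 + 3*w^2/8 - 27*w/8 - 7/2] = 3*w^2/4 + 3*w/4 - 27/8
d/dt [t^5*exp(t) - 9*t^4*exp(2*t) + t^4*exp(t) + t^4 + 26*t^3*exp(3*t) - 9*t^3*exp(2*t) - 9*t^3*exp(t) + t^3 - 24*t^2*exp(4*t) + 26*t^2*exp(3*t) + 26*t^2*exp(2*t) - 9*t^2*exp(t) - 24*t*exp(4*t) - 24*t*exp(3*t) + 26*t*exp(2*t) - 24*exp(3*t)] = t^5*exp(t) - 18*t^4*exp(2*t) + 6*t^4*exp(t) + 78*t^3*exp(3*t) - 54*t^3*exp(2*t) - 5*t^3*exp(t) + 4*t^3 - 96*t^2*exp(4*t) + 156*t^2*exp(3*t) + 25*t^2*exp(2*t) - 36*t^2*exp(t) + 3*t^2 - 144*t*exp(4*t) - 20*t*exp(3*t) + 104*t*exp(2*t) - 18*t*exp(t) - 24*exp(4*t) - 96*exp(3*t) + 26*exp(2*t)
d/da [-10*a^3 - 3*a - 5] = -30*a^2 - 3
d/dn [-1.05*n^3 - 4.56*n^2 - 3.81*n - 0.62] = -3.15*n^2 - 9.12*n - 3.81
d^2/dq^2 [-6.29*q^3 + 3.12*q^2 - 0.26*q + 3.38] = 6.24 - 37.74*q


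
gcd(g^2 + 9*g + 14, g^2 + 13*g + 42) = g + 7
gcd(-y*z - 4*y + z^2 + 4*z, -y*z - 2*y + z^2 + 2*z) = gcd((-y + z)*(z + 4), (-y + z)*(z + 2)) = y - z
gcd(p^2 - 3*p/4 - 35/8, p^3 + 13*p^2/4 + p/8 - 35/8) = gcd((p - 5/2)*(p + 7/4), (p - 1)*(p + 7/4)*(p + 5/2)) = p + 7/4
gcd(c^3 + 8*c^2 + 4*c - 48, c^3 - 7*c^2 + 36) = 1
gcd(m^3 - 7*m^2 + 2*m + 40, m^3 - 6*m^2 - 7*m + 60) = m^2 - 9*m + 20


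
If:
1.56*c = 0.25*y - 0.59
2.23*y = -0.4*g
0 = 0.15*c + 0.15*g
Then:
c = -0.39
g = 0.39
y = -0.07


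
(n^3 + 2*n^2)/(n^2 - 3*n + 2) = n^2*(n + 2)/(n^2 - 3*n + 2)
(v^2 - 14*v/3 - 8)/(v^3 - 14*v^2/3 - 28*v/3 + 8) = (3*v + 4)/(3*v^2 + 4*v - 4)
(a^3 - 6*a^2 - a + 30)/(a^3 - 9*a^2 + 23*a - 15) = (a + 2)/(a - 1)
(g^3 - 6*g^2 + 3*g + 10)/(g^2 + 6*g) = (g^3 - 6*g^2 + 3*g + 10)/(g*(g + 6))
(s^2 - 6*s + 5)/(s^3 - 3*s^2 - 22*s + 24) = (s - 5)/(s^2 - 2*s - 24)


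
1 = 1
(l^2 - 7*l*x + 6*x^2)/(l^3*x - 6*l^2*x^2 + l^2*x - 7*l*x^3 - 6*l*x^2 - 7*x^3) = (-l^2 + 7*l*x - 6*x^2)/(x*(-l^3 + 6*l^2*x - l^2 + 7*l*x^2 + 6*l*x + 7*x^2))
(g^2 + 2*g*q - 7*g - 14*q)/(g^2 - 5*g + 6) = (g^2 + 2*g*q - 7*g - 14*q)/(g^2 - 5*g + 6)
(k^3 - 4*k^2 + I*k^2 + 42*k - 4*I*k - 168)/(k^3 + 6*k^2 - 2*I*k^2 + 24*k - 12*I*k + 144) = (k^2 + k*(-4 + 7*I) - 28*I)/(k^2 + k*(6 + 4*I) + 24*I)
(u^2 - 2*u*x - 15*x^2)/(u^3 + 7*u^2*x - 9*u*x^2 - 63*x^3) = (-u + 5*x)/(-u^2 - 4*u*x + 21*x^2)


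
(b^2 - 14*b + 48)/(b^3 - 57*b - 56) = (b - 6)/(b^2 + 8*b + 7)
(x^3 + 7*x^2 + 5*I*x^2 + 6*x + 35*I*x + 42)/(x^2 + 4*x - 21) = (x^2 + 5*I*x + 6)/(x - 3)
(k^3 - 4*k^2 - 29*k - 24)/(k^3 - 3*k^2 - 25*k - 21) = (k - 8)/(k - 7)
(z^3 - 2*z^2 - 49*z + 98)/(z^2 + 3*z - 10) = (z^2 - 49)/(z + 5)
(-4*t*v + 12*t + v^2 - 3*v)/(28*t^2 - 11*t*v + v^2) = (3 - v)/(7*t - v)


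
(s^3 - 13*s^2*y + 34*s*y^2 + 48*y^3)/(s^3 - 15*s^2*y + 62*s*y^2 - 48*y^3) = (-s - y)/(-s + y)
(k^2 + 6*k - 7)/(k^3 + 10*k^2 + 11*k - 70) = (k - 1)/(k^2 + 3*k - 10)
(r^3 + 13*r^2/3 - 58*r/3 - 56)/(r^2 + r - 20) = (r^2 + 25*r/3 + 14)/(r + 5)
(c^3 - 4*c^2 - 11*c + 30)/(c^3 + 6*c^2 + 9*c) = (c^2 - 7*c + 10)/(c*(c + 3))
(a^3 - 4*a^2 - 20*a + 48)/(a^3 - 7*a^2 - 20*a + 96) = (a^2 - 8*a + 12)/(a^2 - 11*a + 24)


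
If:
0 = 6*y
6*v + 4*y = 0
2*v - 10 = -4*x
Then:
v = 0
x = 5/2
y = 0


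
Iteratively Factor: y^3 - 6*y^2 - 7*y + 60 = (y - 4)*(y^2 - 2*y - 15) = (y - 5)*(y - 4)*(y + 3)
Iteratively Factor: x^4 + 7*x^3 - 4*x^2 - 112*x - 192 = (x + 4)*(x^3 + 3*x^2 - 16*x - 48) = (x - 4)*(x + 4)*(x^2 + 7*x + 12) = (x - 4)*(x + 4)^2*(x + 3)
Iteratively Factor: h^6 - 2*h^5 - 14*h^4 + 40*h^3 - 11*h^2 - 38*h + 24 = (h - 1)*(h^5 - h^4 - 15*h^3 + 25*h^2 + 14*h - 24) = (h - 2)*(h - 1)*(h^4 + h^3 - 13*h^2 - h + 12) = (h - 2)*(h - 1)*(h + 1)*(h^3 - 13*h + 12) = (h - 2)*(h - 1)*(h + 1)*(h + 4)*(h^2 - 4*h + 3) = (h - 3)*(h - 2)*(h - 1)*(h + 1)*(h + 4)*(h - 1)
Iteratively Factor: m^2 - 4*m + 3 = (m - 1)*(m - 3)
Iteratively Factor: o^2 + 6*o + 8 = (o + 2)*(o + 4)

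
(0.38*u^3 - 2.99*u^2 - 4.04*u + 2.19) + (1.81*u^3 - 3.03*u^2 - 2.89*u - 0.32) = 2.19*u^3 - 6.02*u^2 - 6.93*u + 1.87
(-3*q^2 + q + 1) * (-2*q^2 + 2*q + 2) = 6*q^4 - 8*q^3 - 6*q^2 + 4*q + 2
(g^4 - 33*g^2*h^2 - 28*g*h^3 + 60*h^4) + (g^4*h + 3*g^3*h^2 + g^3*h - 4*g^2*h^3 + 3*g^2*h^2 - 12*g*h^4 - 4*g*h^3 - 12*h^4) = g^4*h + g^4 + 3*g^3*h^2 + g^3*h - 4*g^2*h^3 - 30*g^2*h^2 - 12*g*h^4 - 32*g*h^3 + 48*h^4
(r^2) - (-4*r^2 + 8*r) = 5*r^2 - 8*r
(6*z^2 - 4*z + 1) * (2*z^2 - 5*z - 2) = 12*z^4 - 38*z^3 + 10*z^2 + 3*z - 2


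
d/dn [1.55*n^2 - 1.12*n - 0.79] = 3.1*n - 1.12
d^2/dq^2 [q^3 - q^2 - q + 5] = 6*q - 2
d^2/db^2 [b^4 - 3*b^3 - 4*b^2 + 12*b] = 12*b^2 - 18*b - 8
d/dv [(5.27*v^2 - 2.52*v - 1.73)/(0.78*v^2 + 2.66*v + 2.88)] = (15.9838*v^2 + 33.054*v - 2.6558)/(0.6084*v^4 + 4.1496*v^3 + 11.5684*v^2 + 15.3216*v + 8.2944)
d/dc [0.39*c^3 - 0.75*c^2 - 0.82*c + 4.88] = 1.17*c^2 - 1.5*c - 0.82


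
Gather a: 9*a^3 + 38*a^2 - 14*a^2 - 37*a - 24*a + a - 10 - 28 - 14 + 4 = 9*a^3 + 24*a^2 - 60*a - 48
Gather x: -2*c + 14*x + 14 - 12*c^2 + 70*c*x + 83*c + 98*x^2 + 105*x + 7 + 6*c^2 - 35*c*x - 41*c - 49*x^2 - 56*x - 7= -6*c^2 + 40*c + 49*x^2 + x*(35*c + 63) + 14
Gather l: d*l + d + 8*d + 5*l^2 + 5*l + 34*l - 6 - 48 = 9*d + 5*l^2 + l*(d + 39) - 54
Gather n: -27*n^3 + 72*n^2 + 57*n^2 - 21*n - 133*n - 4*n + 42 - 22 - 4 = -27*n^3 + 129*n^2 - 158*n + 16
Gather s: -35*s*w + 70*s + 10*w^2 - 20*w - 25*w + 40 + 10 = s*(70 - 35*w) + 10*w^2 - 45*w + 50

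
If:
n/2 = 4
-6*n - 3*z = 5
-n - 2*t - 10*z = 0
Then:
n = 8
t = 253/3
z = -53/3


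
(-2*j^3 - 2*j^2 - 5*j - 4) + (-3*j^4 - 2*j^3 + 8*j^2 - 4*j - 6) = -3*j^4 - 4*j^3 + 6*j^2 - 9*j - 10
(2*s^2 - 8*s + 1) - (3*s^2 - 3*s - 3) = -s^2 - 5*s + 4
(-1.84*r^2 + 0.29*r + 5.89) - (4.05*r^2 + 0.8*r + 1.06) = -5.89*r^2 - 0.51*r + 4.83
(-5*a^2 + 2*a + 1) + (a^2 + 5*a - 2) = -4*a^2 + 7*a - 1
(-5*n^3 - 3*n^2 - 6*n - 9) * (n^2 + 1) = -5*n^5 - 3*n^4 - 11*n^3 - 12*n^2 - 6*n - 9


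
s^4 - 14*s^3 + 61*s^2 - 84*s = s*(s - 7)*(s - 4)*(s - 3)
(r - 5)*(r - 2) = r^2 - 7*r + 10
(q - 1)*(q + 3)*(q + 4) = q^3 + 6*q^2 + 5*q - 12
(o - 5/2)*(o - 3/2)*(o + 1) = o^3 - 3*o^2 - o/4 + 15/4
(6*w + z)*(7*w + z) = 42*w^2 + 13*w*z + z^2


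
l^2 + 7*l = l*(l + 7)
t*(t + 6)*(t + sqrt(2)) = t^3 + sqrt(2)*t^2 + 6*t^2 + 6*sqrt(2)*t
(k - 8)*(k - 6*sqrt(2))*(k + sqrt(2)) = k^3 - 8*k^2 - 5*sqrt(2)*k^2 - 12*k + 40*sqrt(2)*k + 96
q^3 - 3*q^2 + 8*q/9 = q*(q - 8/3)*(q - 1/3)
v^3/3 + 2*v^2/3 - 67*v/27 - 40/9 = (v/3 + 1)*(v - 8/3)*(v + 5/3)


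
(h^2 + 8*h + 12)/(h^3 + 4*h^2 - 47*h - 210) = (h + 2)/(h^2 - 2*h - 35)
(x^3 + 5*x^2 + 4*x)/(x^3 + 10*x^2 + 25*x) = (x^2 + 5*x + 4)/(x^2 + 10*x + 25)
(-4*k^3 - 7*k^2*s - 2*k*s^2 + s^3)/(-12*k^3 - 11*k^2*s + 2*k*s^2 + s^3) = (-4*k^2 - 3*k*s + s^2)/(-12*k^2 + k*s + s^2)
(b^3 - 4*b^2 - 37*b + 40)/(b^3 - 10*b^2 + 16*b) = (b^2 + 4*b - 5)/(b*(b - 2))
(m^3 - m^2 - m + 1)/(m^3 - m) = (m - 1)/m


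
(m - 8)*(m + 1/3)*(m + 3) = m^3 - 14*m^2/3 - 77*m/3 - 8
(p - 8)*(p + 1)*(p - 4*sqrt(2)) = p^3 - 7*p^2 - 4*sqrt(2)*p^2 - 8*p + 28*sqrt(2)*p + 32*sqrt(2)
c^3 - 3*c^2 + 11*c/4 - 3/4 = (c - 3/2)*(c - 1)*(c - 1/2)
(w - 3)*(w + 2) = w^2 - w - 6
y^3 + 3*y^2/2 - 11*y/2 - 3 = (y - 2)*(y + 1/2)*(y + 3)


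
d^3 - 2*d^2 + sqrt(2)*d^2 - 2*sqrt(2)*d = d*(d - 2)*(d + sqrt(2))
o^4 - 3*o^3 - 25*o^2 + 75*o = o*(o - 5)*(o - 3)*(o + 5)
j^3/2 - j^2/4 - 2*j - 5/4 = (j/2 + 1/2)*(j - 5/2)*(j + 1)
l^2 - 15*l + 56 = (l - 8)*(l - 7)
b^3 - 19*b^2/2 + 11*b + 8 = (b - 8)*(b - 2)*(b + 1/2)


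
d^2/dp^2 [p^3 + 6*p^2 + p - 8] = 6*p + 12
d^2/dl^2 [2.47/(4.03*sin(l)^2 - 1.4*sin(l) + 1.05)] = (-160.460092*sin(l)^4 + 41.80722*sin(l)^3 + 277.656158*sin(l)^2 - 87.24534*sin(l) - 11.22121)/(4.03*sin(l)^2 - 1.4*sin(l) + 1.05)^3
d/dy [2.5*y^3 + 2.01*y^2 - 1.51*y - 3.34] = 7.5*y^2 + 4.02*y - 1.51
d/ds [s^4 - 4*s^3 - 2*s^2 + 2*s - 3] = 4*s^3 - 12*s^2 - 4*s + 2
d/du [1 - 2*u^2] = -4*u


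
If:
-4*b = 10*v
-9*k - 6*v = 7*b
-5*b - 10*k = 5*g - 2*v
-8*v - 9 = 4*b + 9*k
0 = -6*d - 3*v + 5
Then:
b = 45/19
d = 149/114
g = -31/95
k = -23/19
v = -18/19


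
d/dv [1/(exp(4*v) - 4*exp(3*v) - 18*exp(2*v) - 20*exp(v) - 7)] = 4*(5 - exp(v))*exp(v)/(exp(6*v) - 10*exp(5*v) - exp(4*v) + 116*exp(3*v) + 239*exp(2*v) + 182*exp(v) + 49)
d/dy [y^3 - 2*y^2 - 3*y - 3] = 3*y^2 - 4*y - 3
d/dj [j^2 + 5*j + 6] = 2*j + 5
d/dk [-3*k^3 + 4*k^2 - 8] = k*(8 - 9*k)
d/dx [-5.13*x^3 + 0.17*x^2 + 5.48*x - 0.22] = -15.39*x^2 + 0.34*x + 5.48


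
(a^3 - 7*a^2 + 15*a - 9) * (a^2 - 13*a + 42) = a^5 - 20*a^4 + 148*a^3 - 498*a^2 + 747*a - 378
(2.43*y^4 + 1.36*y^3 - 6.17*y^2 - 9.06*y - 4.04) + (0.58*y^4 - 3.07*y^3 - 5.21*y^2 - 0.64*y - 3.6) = 3.01*y^4 - 1.71*y^3 - 11.38*y^2 - 9.7*y - 7.64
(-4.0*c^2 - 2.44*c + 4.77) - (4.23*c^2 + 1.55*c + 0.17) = -8.23*c^2 - 3.99*c + 4.6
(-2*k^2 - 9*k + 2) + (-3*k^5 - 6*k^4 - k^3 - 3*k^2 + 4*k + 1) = -3*k^5 - 6*k^4 - k^3 - 5*k^2 - 5*k + 3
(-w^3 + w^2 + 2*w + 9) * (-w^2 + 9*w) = w^5 - 10*w^4 + 7*w^3 + 9*w^2 + 81*w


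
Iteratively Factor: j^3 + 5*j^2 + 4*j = (j + 1)*(j^2 + 4*j) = j*(j + 1)*(j + 4)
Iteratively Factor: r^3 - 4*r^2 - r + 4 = (r + 1)*(r^2 - 5*r + 4) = (r - 4)*(r + 1)*(r - 1)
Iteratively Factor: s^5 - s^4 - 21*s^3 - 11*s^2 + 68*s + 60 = (s - 5)*(s^4 + 4*s^3 - s^2 - 16*s - 12) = (s - 5)*(s + 2)*(s^3 + 2*s^2 - 5*s - 6) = (s - 5)*(s + 2)*(s + 3)*(s^2 - s - 2) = (s - 5)*(s - 2)*(s + 2)*(s + 3)*(s + 1)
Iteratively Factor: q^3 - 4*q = (q - 2)*(q^2 + 2*q) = q*(q - 2)*(q + 2)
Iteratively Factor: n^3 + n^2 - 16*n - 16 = (n + 1)*(n^2 - 16) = (n - 4)*(n + 1)*(n + 4)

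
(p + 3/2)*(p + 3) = p^2 + 9*p/2 + 9/2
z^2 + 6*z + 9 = (z + 3)^2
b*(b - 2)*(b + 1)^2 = b^4 - 3*b^2 - 2*b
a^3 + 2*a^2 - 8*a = a*(a - 2)*(a + 4)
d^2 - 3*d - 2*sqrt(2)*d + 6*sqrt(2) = (d - 3)*(d - 2*sqrt(2))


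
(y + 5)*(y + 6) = y^2 + 11*y + 30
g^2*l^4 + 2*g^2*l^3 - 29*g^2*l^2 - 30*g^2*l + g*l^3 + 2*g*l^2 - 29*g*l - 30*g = (l - 5)*(l + 6)*(g*l + 1)*(g*l + g)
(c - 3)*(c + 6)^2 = c^3 + 9*c^2 - 108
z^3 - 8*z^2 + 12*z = z*(z - 6)*(z - 2)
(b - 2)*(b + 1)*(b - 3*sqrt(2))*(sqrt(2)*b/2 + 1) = sqrt(2)*b^4/2 - 2*b^3 - sqrt(2)*b^3/2 - 4*sqrt(2)*b^2 + 2*b^2 + 4*b + 3*sqrt(2)*b + 6*sqrt(2)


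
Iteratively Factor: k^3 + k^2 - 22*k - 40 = (k - 5)*(k^2 + 6*k + 8) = (k - 5)*(k + 4)*(k + 2)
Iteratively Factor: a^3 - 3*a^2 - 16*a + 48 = (a - 3)*(a^2 - 16) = (a - 4)*(a - 3)*(a + 4)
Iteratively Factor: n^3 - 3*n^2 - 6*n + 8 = (n - 4)*(n^2 + n - 2) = (n - 4)*(n + 2)*(n - 1)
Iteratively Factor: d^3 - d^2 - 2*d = (d + 1)*(d^2 - 2*d) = (d - 2)*(d + 1)*(d)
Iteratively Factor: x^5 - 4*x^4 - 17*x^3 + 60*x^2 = (x + 4)*(x^4 - 8*x^3 + 15*x^2) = (x - 5)*(x + 4)*(x^3 - 3*x^2) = x*(x - 5)*(x + 4)*(x^2 - 3*x) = x*(x - 5)*(x - 3)*(x + 4)*(x)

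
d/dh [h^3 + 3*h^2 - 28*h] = 3*h^2 + 6*h - 28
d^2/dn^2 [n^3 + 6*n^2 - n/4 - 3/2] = 6*n + 12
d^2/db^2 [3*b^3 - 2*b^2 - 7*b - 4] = 18*b - 4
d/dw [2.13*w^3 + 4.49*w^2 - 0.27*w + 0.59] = 6.39*w^2 + 8.98*w - 0.27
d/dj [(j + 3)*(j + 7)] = 2*j + 10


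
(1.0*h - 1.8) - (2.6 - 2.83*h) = 3.83*h - 4.4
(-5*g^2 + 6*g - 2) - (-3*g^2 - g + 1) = -2*g^2 + 7*g - 3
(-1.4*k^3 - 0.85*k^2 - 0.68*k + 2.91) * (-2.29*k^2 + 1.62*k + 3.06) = 3.206*k^5 - 0.3215*k^4 - 4.1038*k^3 - 10.3665*k^2 + 2.6334*k + 8.9046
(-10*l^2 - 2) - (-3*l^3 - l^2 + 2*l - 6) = 3*l^3 - 9*l^2 - 2*l + 4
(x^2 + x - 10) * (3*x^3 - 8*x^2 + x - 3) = 3*x^5 - 5*x^4 - 37*x^3 + 78*x^2 - 13*x + 30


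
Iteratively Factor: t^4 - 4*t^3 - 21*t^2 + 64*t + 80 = (t - 5)*(t^3 + t^2 - 16*t - 16) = (t - 5)*(t + 1)*(t^2 - 16) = (t - 5)*(t - 4)*(t + 1)*(t + 4)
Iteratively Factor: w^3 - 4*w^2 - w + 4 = (w + 1)*(w^2 - 5*w + 4) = (w - 4)*(w + 1)*(w - 1)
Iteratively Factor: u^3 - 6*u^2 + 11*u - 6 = (u - 3)*(u^2 - 3*u + 2) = (u - 3)*(u - 2)*(u - 1)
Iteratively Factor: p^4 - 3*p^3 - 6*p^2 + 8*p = (p - 4)*(p^3 + p^2 - 2*p) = p*(p - 4)*(p^2 + p - 2) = p*(p - 4)*(p - 1)*(p + 2)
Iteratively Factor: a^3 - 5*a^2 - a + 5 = (a - 1)*(a^2 - 4*a - 5) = (a - 5)*(a - 1)*(a + 1)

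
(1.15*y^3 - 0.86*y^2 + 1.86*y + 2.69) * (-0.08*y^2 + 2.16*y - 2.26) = -0.092*y^5 + 2.5528*y^4 - 4.6054*y^3 + 5.746*y^2 + 1.6068*y - 6.0794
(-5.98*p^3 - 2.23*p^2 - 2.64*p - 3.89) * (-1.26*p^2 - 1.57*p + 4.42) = 7.5348*p^5 + 12.1984*p^4 - 19.6041*p^3 - 0.8104*p^2 - 5.5615*p - 17.1938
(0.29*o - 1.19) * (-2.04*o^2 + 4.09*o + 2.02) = -0.5916*o^3 + 3.6137*o^2 - 4.2813*o - 2.4038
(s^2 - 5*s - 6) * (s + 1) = s^3 - 4*s^2 - 11*s - 6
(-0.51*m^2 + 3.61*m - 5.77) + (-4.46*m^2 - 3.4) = -4.97*m^2 + 3.61*m - 9.17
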